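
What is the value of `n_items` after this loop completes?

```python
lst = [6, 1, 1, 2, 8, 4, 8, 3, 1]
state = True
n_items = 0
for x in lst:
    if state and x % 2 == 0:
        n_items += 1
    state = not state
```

Count even values at even positions
`n_items` takes the values: 0 → 1 → 2 → 3

Answer: 3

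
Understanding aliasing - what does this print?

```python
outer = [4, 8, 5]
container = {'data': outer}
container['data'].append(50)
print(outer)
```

Key concept: dict holds reference to list.
Step by step:
`outer = [4, 8, 5]` → outer = [4, 8, 5]
`container = {'data': outer}` → container = {'data': [4, 8, 5]}
`container['data'].append(50)` → outer = [4, 8, 5, 50]; container = {'data': [4, 8, 5, 50]}
`print(outer)` → prints [4, 8, 5, 50]

Answer: [4, 8, 5, 50]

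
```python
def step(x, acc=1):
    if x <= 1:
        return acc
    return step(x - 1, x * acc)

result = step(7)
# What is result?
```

Accumulator trace (n, acc): (7, 1) -> (6, 7) -> (5, 42) -> (4, 210) -> (3, 840) -> (2, 2520) -> (1, 5040) -> return 5040

Answer: 5040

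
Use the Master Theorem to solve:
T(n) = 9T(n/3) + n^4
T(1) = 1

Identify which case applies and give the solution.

a=9, b=3, f(n)=n^4. log_3(9) = 2. Since c=4 > 2 and the regularity condition holds (9(n/3)^4 = (9/3^4)n^4 with 9/3^4 < 1), Case 3 applies: T(n) = Θ(f(n)) = O(n^4).

Answer: O(n^4) - Case 3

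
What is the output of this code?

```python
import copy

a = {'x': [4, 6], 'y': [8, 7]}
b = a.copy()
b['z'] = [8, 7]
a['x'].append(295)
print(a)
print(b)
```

Key concept: shallow copy of dict with mutable values.
Step by step:
`a = {'x': [4, 6], 'y': [8, 7]}` → a = {'x': [4, 6], 'y': [8, 7]}
`b = a.copy()` → b = {'x': [4, 6], 'y': [8, 7]}
`b['z'] = [8, 7]` → b = {'x': [4, 6], 'y': [8, 7], 'z': [8, 7]}
`a['x'].append(295)` → a = {'x': [4, 6, 295], 'y': [8, 7]}; b = {'x': [4, 6, 295], 'y': [8, 7], 'z': [8, 7]}
`print(a)` → prints {'x': [4, 6, 295], 'y': [8, 7]}
`print(b)` → prints {'x': [4, 6, 295], 'y': [8, 7], 'z': [8, 7]}

Answer:
{'x': [4, 6, 295], 'y': [8, 7]}
{'x': [4, 6, 295], 'y': [8, 7], 'z': [8, 7]}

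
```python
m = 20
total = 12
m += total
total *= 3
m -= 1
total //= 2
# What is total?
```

Trace:
`m = 20` → m = 20
`total = 12` → total = 12
`m += total` → m = 32
`total *= 3` → total = 36
`m -= 1` → m = 31
`total //= 2` → total = 18
So total = 18

Answer: 18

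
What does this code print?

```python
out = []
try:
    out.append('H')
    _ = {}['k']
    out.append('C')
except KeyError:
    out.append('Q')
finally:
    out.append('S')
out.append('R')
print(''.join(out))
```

Execution trace: 'H' (try body) → 'Q' (except KeyError) → 'S' (finally) → 'R' (after the try/except). Output: HQSR

Answer: HQSR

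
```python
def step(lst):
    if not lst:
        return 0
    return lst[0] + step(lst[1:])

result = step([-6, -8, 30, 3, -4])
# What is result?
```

(-6) + (-8) + 30 + 3 + (-4) + 0 = 15

Answer: 15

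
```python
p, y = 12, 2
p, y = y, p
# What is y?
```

Trace:
`p, y = 12, 2` → p = 12; y = 2
`p, y = y, p` → p = 2; y = 12
So y = 12

Answer: 12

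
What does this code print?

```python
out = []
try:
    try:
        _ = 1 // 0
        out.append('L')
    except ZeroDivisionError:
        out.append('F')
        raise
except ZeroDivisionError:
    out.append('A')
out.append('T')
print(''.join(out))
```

Execution trace: 'F' (except ZeroDivisionError) → 'A' (outer except ZeroDivisionError) → 'T' (after the try/except). Output: FAT

Answer: FAT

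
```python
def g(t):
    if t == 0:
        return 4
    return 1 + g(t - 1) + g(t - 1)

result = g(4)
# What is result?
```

g(t) = 1 + 2·g(t-1), g(0)=4. Closed form: (4+1)·2^4 - 1 = 79.

Answer: 79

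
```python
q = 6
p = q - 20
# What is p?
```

Trace:
`q = 6` → q = 6
`p = q - 20` → p = -14
So p = -14

Answer: -14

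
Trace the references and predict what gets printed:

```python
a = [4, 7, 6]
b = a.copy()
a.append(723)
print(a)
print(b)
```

Key concept: list.copy() creates independent copy.
Step by step:
`a = [4, 7, 6]` → a = [4, 7, 6]
`b = a.copy()` → b = [4, 7, 6]
`a.append(723)` → a = [4, 7, 6, 723]
`print(a)` → prints [4, 7, 6, 723]
`print(b)` → prints [4, 7, 6]

Answer:
[4, 7, 6, 723]
[4, 7, 6]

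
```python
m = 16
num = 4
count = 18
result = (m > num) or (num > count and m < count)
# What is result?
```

Trace:
`m = 16` → m = 16
`num = 4` → num = 4
`count = 18` → count = 18
`result = (m > num) or (num > count and m < count)` → result = True
So result = True

Answer: True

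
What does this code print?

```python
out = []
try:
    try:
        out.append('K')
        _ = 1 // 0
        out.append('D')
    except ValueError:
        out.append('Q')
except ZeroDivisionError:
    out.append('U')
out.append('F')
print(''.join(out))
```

Execution trace: 'K' (try body) → 'U' (outer except ZeroDivisionError) → 'F' (after the try/except). Output: KUF

Answer: KUF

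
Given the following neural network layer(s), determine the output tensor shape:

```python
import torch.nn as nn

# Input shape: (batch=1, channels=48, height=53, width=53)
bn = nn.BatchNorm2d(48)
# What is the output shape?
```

Input: (1, 48, 53, 53) -> Output: (1, 48, 53, 53)

Answer: (1, 48, 53, 53)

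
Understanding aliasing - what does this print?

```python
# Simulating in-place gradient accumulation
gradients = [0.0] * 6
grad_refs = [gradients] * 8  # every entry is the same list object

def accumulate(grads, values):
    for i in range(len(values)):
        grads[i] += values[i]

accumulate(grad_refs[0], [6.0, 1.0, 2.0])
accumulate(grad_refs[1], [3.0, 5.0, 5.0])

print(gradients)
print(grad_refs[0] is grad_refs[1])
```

Key concept: gradient accumulation aliasing.
Step by step:
`gradients = [0.0] * 6` → gradients = [0.0, 0.0, 0.0, 0.0, 0.0, 0.0]
`grad_refs = [gradients] * 8` → grad_refs = [[0.0, 0.0, 0.0, 0.0, 0.0, 0.0], [0.0, 0.0, 0.0, 0.0, 0.0, 0.0], [0.0, 0.0, 0.0, 0.0, 0.0, 0.0], [0.0, 0.0, 0.0, 0.0, 0.0, 0.0], [0.0, 0.0, 0.0, 0.0, 0.0, 0.0], [0.0, 0.0, 0.0, 0.0, 0.0, 0.0], [0.0, 0.0, 0.0, 0.0, 0.0, 0.0], [0.0, 0.0, 0.0, 0.0, 0.0, 0.0]]
`accumulate(grad_refs[0], [6.0, 1.0, 2.0])` → gradients = [6.0, 1.0, 2.0, 0.0, 0.0, 0.0]; grad_refs = [[6.0, 1.0, 2.0, 0.0, 0.0, 0.0], [6.0, 1.0, 2.0, 0.0, 0.0, 0.0], [6.0, 1.0, 2.0, 0.0, 0.0, 0.0], [6.0, 1.0, 2.0, 0.0, 0.0, 0.0], [6.0, 1.0, 2.0, 0.0, 0.0, 0.0], [6.0, 1.0, 2.0, 0.0, 0.0, 0.0], [6.0, 1.0, 2.0, 0.0, 0.0, 0.0], [6.0, 1.0, 2.0, 0.0, 0.0, 0.0]]
`accumulate(grad_refs[1], [3.0, 5.0, 5.0])` → gradients = [9.0, 6.0, 7.0, 0.0, 0.0, 0.0]; grad_refs = [[9.0, 6.0, 7.0, 0.0, 0.0, 0.0], [9.0, 6.0, 7.0, 0.0, 0.0, 0.0], [9.0, 6.0, 7.0, 0.0, 0.0, 0.0], [9.0, 6.0, 7.0, 0.0, 0.0, 0.0], [9.0, 6.0, 7.0, 0.0, 0.0, 0.0], [9.0, 6.0, 7.0, 0.0, 0.0, 0.0], [9.0, 6.0, 7.0, 0.0, 0.0, 0.0], [9.0, 6.0, 7.0, 0.0, 0.0, 0.0]]
`print(gradients)` → prints [9.0, 6.0, 7.0, 0.0, 0.0, 0.0]
`print(grad_refs[0] is grad_refs[1])` → prints True

Answer:
[9.0, 6.0, 7.0, 0.0, 0.0, 0.0]
True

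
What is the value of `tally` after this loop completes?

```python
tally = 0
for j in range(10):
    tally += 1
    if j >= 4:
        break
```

Loop breaks when j reaches 4, tally is 5
`tally` takes the values: 0 → 1 → 2 → 3 → 4 → 5

Answer: 5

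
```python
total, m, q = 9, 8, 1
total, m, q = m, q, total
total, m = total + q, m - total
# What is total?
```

Trace:
`total, m, q = 9, 8, 1` → total = 9; m = 8; q = 1
`total, m, q = m, q, total` → total = 8; m = 1; q = 9
`total, m = total + q, m - total` → total = 17; m = -7
So total = 17

Answer: 17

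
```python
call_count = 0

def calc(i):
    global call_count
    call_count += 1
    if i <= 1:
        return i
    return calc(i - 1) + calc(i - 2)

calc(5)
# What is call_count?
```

Calls(i) = 1 + Calls(i-1) + Calls(i-2); Calls(0)=Calls(1)=1. For i=5 this gives 15.

Answer: 15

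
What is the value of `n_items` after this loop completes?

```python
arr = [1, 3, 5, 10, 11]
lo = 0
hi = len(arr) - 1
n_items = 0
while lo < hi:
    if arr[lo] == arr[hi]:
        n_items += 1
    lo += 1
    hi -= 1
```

Count matching pairs from ends
`n_items` takes the values: 0

Answer: 0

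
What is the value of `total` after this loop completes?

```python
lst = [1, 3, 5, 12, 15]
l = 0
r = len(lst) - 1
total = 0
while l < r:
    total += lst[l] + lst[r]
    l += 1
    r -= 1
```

Sum of pairs from ends
`total` takes the values: 0 → 16 → 31

Answer: 31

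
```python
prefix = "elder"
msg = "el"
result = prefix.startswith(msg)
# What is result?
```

Trace:
`prefix = "elder"` → prefix = 'elder'
`msg = "el"` → msg = 'el'
`result = prefix.startswith(msg)` → result = True
So result = True

Answer: True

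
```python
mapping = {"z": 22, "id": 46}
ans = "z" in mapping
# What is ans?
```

Trace:
`mapping = {"z": 22, "id": 46}` → mapping = {'z': 22, 'id': 46}
`ans = "z" in mapping` → ans = True
So ans = True

Answer: True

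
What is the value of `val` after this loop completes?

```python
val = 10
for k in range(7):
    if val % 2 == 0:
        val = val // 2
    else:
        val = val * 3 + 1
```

Collatz-style transformation from 10
`val` takes the values: 10 → 5 → 16 → 8 → 4 → 2 → 1 → 4

Answer: 4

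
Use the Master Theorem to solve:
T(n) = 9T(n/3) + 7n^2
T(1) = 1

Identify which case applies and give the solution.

a=9, b=3, f(n)=7n^2. log_3(9) = 2. Since c=2 = 2, Case 2 applies: T(n) = Θ(n^log_b(a) · log n) = O(n^2 log n).

Answer: O(n^2 log n) - Case 2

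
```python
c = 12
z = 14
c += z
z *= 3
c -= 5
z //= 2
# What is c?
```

Trace:
`c = 12` → c = 12
`z = 14` → z = 14
`c += z` → c = 26
`z *= 3` → z = 42
`c -= 5` → c = 21
`z //= 2` → z = 21
So c = 21

Answer: 21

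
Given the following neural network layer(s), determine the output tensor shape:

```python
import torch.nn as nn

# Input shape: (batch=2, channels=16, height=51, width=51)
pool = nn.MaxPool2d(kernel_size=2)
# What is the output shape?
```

Input: (2, 16, 51, 51) -> Output: (2, 16, 25, 25)

Answer: (2, 16, 25, 25)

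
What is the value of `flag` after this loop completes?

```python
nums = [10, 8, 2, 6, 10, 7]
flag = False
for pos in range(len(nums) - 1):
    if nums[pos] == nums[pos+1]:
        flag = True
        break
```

Check consecutive duplicates in [10, 8, 2, 6, 10, 7]
`flag` takes the values: False

Answer: False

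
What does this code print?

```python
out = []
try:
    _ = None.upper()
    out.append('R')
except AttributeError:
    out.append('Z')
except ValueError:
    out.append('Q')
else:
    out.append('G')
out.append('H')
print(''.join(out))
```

Execution trace: 'Z' (except AttributeError) → 'H' (after the try/except). Output: ZH

Answer: ZH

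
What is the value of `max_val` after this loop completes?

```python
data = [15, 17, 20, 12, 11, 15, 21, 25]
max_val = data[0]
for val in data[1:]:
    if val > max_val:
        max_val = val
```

Maximum of [15, 17, 20, 12, 11, 15, 21, 25]
`max_val` takes the values: 15 → 17 → 20 → 21 → 25

Answer: 25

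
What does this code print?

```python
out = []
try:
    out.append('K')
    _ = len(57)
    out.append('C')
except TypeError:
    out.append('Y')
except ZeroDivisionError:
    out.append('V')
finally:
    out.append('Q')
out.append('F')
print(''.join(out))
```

Execution trace: 'K' (try body) → 'Y' (except TypeError) → 'Q' (finally) → 'F' (after the try/except). Output: KYQF

Answer: KYQF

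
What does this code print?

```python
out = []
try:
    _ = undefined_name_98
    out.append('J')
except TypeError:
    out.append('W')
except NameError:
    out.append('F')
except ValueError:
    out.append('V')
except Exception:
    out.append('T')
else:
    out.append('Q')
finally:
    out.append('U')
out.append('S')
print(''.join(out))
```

Execution trace: 'F' (except NameError) → 'U' (finally) → 'S' (after the try/except). Output: FUS

Answer: FUS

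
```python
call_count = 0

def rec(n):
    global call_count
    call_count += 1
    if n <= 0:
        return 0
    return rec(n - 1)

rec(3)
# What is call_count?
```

Linear recursion stepping by 1: 4 calls from n=3 down to ≤0.

Answer: 4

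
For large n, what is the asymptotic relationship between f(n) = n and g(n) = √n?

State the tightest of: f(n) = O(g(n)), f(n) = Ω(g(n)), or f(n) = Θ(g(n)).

n vs √n: f(n) = Ω(g(n)) but not O(g(n)) — n grows strictly faster than √n.

Answer: f(n) = Ω(g(n)) but not O(g(n)) — n grows strictly faster than √n.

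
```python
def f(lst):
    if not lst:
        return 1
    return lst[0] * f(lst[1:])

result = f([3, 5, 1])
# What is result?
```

Product over [3, 5, 1] = 3 * 5 * 1 = 15

Answer: 15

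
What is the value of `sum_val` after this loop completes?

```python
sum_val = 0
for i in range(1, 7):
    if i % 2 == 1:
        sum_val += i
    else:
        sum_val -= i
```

Add odd, subtract even
`sum_val` takes the values: 0 → 1 → -1 → 2 → -2 → 3 → -3

Answer: -3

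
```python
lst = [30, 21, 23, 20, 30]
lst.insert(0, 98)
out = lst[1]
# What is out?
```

Trace:
`lst = [30, 21, 23, 20, 30]` → lst = [30, 21, 23, 20, 30]
`lst.insert(0, 98)` → lst = [98, 30, 21, 23, 20, 30]
`out = lst[1]` → out = 30
So out = 30

Answer: 30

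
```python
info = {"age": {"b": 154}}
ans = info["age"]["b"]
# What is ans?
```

Trace:
`info = {"age": {"b": 154}}` → info = {'age': {'b': 154}}
`ans = info["age"]["b"]` → ans = 154
So ans = 154

Answer: 154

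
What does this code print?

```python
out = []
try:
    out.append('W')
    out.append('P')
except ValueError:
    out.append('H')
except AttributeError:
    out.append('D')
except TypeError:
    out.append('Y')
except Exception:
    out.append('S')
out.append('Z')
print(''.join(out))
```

Execution trace: 'W' (try body) → 'P' (try body, no exception) → 'Z' (after the try/except). Output: WPZ

Answer: WPZ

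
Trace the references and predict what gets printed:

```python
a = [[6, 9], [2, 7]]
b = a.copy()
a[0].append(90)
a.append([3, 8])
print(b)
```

Key concept: shallow copy with nested lists.
Step by step:
`a = [[6, 9], [2, 7]]` → a = [[6, 9], [2, 7]]
`b = a.copy()` → b = [[6, 9], [2, 7]]
`a[0].append(90)` → a = [[6, 9, 90], [2, 7]]; b = [[6, 9, 90], [2, 7]]
`a.append([3, 8])` → a = [[6, 9, 90], [2, 7], [3, 8]]
`print(b)` → prints [[6, 9, 90], [2, 7]]

Answer: [[6, 9, 90], [2, 7]]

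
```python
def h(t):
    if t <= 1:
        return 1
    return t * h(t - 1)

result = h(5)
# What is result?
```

h(5) = 5 * 4 * 3 * 2 * 1 = 120

Answer: 120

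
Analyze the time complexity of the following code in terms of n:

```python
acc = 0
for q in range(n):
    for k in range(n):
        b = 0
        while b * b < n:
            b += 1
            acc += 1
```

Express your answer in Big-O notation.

Each loop level contributes: n × n × √n. Multiplying the contributions gives O(n^2√n).

Answer: O(n^2√n)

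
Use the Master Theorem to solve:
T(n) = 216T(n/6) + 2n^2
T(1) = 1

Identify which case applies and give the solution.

a=216, b=6, f(n)=2n^2. log_6(216) = 3. Since c=2 < 3, Case 1 applies: T(n) = Θ(n^log_b(a)) = O(n^3).

Answer: O(n^3) - Case 1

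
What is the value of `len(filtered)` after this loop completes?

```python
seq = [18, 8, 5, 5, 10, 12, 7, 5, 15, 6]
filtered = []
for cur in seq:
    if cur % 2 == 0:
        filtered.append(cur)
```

Count even numbers in [18, 8, 5, 5, 10, 12, 7, 5, 15, 6]
`filtered` takes the values: [] → [18] → [18, 8] → [18, 8, 10] → [18, 8, 10, 12] → [18, 8, 10, 12, 6]
So `len(filtered)` = 5

Answer: 5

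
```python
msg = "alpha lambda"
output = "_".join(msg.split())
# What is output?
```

Trace:
`msg = "alpha lambda"` → msg = 'alpha lambda'
`output = "_".join(msg.split())` → output = 'alpha_lambda'
So output = 'alpha_lambda'

Answer: 'alpha_lambda'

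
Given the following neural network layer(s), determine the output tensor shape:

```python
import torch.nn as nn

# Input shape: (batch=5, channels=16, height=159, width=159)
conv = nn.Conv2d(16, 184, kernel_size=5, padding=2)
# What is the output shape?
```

Input: (5, 16, 159, 159) -> Output: (5, 184, 159, 159)

Answer: (5, 184, 159, 159)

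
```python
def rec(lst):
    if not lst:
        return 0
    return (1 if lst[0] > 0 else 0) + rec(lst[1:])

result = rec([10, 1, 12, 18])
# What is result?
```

Count of positive elements in [10, 1, 12, 18] = 4

Answer: 4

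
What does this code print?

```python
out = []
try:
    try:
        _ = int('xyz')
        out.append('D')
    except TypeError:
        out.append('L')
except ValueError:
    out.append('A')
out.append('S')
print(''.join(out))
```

Execution trace: 'A' (outer except ValueError) → 'S' (after the try/except). Output: AS

Answer: AS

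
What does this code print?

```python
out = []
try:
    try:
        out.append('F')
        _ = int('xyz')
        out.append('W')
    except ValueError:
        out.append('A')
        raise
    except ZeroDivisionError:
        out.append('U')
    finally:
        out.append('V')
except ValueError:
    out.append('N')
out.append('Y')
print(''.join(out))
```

Execution trace: 'F' (inner try body) → 'A' (inner except ValueError) → 'V' (inner finally) → 'N' (outer except ValueError) → 'Y' (after the try/except). Output: FAVNY

Answer: FAVNY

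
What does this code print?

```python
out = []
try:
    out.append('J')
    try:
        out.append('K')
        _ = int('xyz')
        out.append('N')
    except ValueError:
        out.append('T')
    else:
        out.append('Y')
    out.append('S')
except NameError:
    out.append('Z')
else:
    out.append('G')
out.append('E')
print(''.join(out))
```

Execution trace: 'J' (try body) → 'K' (inner try body) → 'T' (inner except ValueError) → 'S' (try body, no exception) → 'G' (else) → 'E' (after the try/except). Output: JKTSGE

Answer: JKTSGE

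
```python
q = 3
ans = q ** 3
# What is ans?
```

Trace:
`q = 3` → q = 3
`ans = q ** 3` → ans = 27
So ans = 27

Answer: 27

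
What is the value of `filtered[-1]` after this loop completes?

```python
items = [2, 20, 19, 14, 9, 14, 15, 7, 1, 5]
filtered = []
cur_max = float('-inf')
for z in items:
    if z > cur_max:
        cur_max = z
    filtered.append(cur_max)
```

Running max ends at 20
`filtered` takes the values: [] → [2] → [2, 20] → [2, 20, 20] → [2, 20, 20, 20] → [2, 20, 20, 20, 20] → [2, 20, 20, 20, 20, 20] → [2, 20, 20, 20, 20, 20, 20] → [2, 20, 20, 20, 20, 20, 20, 20] → [2, 20, 20, 20, 20, 20, 20, 20, 20] → [2, 20, 20, 20, 20, 20, 20, 20, 20, 20]
So `filtered[-1]` = 20

Answer: 20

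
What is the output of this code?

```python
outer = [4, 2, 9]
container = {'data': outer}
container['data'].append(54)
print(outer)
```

Key concept: dict holds reference to list.
Step by step:
`outer = [4, 2, 9]` → outer = [4, 2, 9]
`container = {'data': outer}` → container = {'data': [4, 2, 9]}
`container['data'].append(54)` → outer = [4, 2, 9, 54]; container = {'data': [4, 2, 9, 54]}
`print(outer)` → prints [4, 2, 9, 54]

Answer: [4, 2, 9, 54]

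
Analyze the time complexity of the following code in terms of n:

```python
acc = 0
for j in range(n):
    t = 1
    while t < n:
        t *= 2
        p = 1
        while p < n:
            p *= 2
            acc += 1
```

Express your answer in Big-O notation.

Each loop level contributes: n × log n × log n. Multiplying the contributions gives O(n log² n).

Answer: O(n log² n)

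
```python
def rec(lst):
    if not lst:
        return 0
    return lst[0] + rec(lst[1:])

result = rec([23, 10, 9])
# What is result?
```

23 + 10 + 9 + 0 = 42

Answer: 42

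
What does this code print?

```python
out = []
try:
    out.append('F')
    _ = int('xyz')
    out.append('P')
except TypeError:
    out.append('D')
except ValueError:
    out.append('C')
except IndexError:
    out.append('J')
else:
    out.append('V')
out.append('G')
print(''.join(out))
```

Execution trace: 'F' (try body) → 'C' (except ValueError) → 'G' (after the try/except). Output: FCG

Answer: FCG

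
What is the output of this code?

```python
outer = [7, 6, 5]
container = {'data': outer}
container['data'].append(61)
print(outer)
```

Key concept: dict holds reference to list.
Step by step:
`outer = [7, 6, 5]` → outer = [7, 6, 5]
`container = {'data': outer}` → container = {'data': [7, 6, 5]}
`container['data'].append(61)` → outer = [7, 6, 5, 61]; container = {'data': [7, 6, 5, 61]}
`print(outer)` → prints [7, 6, 5, 61]

Answer: [7, 6, 5, 61]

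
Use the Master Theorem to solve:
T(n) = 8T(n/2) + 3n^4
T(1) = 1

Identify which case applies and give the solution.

a=8, b=2, f(n)=3n^4. log_2(8) = 3. Since c=4 > 3 and the regularity condition holds (8(n/2)^4 = (8/2^4)n^4 with 8/2^4 < 1), Case 3 applies: T(n) = Θ(f(n)) = O(n^4).

Answer: O(n^4) - Case 3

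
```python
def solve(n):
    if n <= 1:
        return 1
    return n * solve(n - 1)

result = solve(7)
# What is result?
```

solve(7) = 7 * 6 * 5 * 4 * 3 * 2 * 1 = 5040

Answer: 5040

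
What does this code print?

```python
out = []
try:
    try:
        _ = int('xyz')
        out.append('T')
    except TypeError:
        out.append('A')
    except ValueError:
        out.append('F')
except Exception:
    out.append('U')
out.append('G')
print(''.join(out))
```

Execution trace: 'F' (inner except ValueError) → 'G' (after the try/except). Output: FG

Answer: FG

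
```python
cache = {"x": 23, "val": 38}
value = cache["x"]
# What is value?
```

Trace:
`cache = {"x": 23, "val": 38}` → cache = {'x': 23, 'val': 38}
`value = cache["x"]` → value = 23
So value = 23

Answer: 23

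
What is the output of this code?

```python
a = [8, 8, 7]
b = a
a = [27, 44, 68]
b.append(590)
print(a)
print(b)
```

Key concept: rebinding vs mutation: a is rebound to a new list, b still points at the original.
Step by step:
`a = [8, 8, 7]` → a = [8, 8, 7]
`b = a` → b = [8, 8, 7] (same object as a)
`a = [27, 44, 68]` → a = [27, 44, 68]
`b.append(590)` → b = [8, 8, 7, 590]
`print(a)` → prints [27, 44, 68]
`print(b)` → prints [8, 8, 7, 590]

Answer:
[27, 44, 68]
[8, 8, 7, 590]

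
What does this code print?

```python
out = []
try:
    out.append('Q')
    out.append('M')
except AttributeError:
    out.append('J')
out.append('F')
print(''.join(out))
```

Execution trace: 'Q' (try body) → 'M' (try body, no exception) → 'F' (after the try/except). Output: QMF

Answer: QMF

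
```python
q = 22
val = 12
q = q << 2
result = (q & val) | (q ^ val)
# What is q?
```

Trace:
`q = 22` → q = 22
`val = 12` → val = 12
`q = q << 2` → q = 88
`result = (q & val) | (q ^ val)` → result = 92
So q = 88

Answer: 88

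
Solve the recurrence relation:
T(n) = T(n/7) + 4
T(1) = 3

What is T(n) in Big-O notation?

Each step divides n by 7 and adds 4. After log_7(n) steps we reach T(1)=3. So T(n) = 4·log_7(n) + 3 = O(log n).

Answer: O(log n)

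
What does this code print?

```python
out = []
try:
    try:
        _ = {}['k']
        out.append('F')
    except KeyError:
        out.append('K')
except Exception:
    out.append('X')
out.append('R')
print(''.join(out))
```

Execution trace: 'K' (inner except KeyError) → 'R' (after the try/except). Output: KR

Answer: KR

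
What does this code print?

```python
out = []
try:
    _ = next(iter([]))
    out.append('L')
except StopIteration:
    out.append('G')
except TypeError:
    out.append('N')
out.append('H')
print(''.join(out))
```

Execution trace: 'G' (except StopIteration) → 'H' (after the try/except). Output: GH

Answer: GH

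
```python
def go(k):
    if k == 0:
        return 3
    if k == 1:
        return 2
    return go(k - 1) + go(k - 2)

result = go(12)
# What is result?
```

Build up from base cases: go(0)=3, go(1)=2, go(2)=5, go(3)=7, go(4)=12, go(5)=19, go(6)=31, ..., go(12)=555

Answer: 555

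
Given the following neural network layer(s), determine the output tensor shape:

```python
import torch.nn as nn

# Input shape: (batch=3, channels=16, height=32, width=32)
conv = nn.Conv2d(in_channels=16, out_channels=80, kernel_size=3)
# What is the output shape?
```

Input: (3, 16, 32, 32) -> Output: (3, 80, 30, 30)

Answer: (3, 80, 30, 30)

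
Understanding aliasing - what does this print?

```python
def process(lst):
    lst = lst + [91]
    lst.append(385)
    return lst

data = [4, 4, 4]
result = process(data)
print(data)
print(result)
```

Key concept: rebinding parameter vs mutation.
Step by step:
`data = [4, 4, 4]` → data = [4, 4, 4]
`result = process(data)` → result = [4, 4, 4, 91, 385]
`print(data)` → prints [4, 4, 4]
`print(result)` → prints [4, 4, 4, 91, 385]

Answer:
[4, 4, 4]
[4, 4, 4, 91, 385]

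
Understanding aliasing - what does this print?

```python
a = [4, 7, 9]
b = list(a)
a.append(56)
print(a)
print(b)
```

Key concept: list() constructor creates copy.
Step by step:
`a = [4, 7, 9]` → a = [4, 7, 9]
`b = list(a)` → b = [4, 7, 9]
`a.append(56)` → a = [4, 7, 9, 56]
`print(a)` → prints [4, 7, 9, 56]
`print(b)` → prints [4, 7, 9]

Answer:
[4, 7, 9, 56]
[4, 7, 9]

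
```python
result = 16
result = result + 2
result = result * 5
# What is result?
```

Trace:
`result = 16` → result = 16
`result = result + 2` → result = 18
`result = result * 5` → result = 90
So result = 90

Answer: 90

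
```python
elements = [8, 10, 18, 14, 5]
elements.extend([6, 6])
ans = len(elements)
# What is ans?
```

Trace:
`elements = [8, 10, 18, 14, 5]` → elements = [8, 10, 18, 14, 5]
`elements.extend([6, 6])` → elements = [8, 10, 18, 14, 5, 6, 6]
`ans = len(elements)` → ans = 7
So ans = 7

Answer: 7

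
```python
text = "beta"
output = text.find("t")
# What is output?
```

Trace:
`text = "beta"` → text = 'beta'
`output = text.find("t")` → output = 2
So output = 2

Answer: 2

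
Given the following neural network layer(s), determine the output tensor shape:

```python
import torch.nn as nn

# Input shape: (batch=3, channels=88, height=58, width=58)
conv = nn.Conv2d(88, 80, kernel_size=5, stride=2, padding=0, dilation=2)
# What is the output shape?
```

Input: (3, 88, 58, 58) -> Output: (3, 80, 25, 25)

Answer: (3, 80, 25, 25)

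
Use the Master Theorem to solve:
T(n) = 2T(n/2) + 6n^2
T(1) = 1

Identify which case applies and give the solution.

a=2, b=2, f(n)=6n^2. log_2(2) = 1. Since c=2 > 1 and the regularity condition holds (2(n/2)^2 = (2/2^2)n^2 with 2/2^2 < 1), Case 3 applies: T(n) = Θ(f(n)) = O(n^2).

Answer: O(n^2) - Case 3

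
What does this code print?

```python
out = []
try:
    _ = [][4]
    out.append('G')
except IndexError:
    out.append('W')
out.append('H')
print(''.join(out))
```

Execution trace: 'W' (except IndexError) → 'H' (after the try/except). Output: WH

Answer: WH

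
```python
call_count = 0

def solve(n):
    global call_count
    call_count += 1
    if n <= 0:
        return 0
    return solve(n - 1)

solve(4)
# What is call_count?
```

Linear recursion stepping by 1: 5 calls from n=4 down to ≤0.

Answer: 5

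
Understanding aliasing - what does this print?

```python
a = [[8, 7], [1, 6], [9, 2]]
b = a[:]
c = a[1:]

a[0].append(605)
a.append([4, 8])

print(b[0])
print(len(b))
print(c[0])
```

Key concept: slice with nested mutation.
Step by step:
`a = [[8, 7], [1, 6], [9, 2]]` → a = [[8, 7], [1, 6], [9, 2]]
`b = a[:]` → b = [[8, 7], [1, 6], [9, 2]]
`c = a[1:]` → c = [[1, 6], [9, 2]]
`a[0].append(605)` → a = [[8, 7, 605], [1, 6], [9, 2]]; b = [[8, 7, 605], [1, 6], [9, 2]]
`a.append([4, 8])` → a = [[8, 7, 605], [1, 6], [9, 2], [4, 8]]
`print(b[0])` → prints [8, 7, 605]
`print(len(b))` → prints 3
`print(c[0])` → prints [1, 6]

Answer:
[8, 7, 605]
3
[1, 6]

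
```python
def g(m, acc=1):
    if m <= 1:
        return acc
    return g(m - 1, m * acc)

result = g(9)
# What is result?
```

Accumulator trace (n, acc): (9, 1) -> (8, 9) -> (7, 72) -> (6, 504) -> (5, 3024) -> (4, 15120) -> (3, 60480) -> (2, 181440) -> (1, 362880) -> return 362880

Answer: 362880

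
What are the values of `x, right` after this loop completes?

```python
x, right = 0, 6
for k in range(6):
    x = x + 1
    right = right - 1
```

x goes 0→6, right goes 6→0
`x, right` takes the values: (0, 6) → (1, 6) → (1, 5) → (2, 5) → (2, 4) → (3, 4) → (3, 3) → (4, 3) → (4, 2) → (5, 2) → (5, 1) → (6, 1) → (6, 0)

Answer: 6, 0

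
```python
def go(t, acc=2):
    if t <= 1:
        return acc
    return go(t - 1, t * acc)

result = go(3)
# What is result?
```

Accumulator trace (n, acc): (3, 2) -> (2, 6) -> (1, 12) -> return 12

Answer: 12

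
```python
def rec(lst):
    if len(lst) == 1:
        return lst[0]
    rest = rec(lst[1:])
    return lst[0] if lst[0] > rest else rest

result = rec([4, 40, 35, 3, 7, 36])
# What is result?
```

Recursive max over [4, 40, 35, 3, 7, 36] = 40

Answer: 40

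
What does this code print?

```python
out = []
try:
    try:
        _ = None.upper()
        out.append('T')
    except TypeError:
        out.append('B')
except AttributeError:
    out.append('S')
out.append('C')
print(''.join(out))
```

Execution trace: 'S' (outer except AttributeError) → 'C' (after the try/except). Output: SC

Answer: SC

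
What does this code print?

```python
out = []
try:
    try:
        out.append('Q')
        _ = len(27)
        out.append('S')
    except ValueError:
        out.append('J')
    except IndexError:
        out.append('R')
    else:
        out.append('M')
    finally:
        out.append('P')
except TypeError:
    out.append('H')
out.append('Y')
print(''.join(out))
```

Execution trace: 'Q' (try body) → 'P' (finally) → 'H' (outer except TypeError) → 'Y' (after the try/except). Output: QPHY

Answer: QPHY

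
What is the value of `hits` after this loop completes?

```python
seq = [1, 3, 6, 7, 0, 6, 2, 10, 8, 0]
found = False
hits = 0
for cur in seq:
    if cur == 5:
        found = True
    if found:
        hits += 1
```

Count elements after first 5 in [1, 3, 6, 7, 0, 6, 2, 10, 8, 0]
`hits` takes the values: 0

Answer: 0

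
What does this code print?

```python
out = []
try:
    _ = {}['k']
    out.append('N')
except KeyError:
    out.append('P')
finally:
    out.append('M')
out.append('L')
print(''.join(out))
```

Execution trace: 'P' (except KeyError) → 'M' (finally) → 'L' (after the try/except). Output: PML

Answer: PML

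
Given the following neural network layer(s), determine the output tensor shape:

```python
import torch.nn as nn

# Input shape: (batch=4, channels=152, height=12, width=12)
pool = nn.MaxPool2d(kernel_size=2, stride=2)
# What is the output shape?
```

Input: (4, 152, 12, 12) -> Output: (4, 152, 6, 6)

Answer: (4, 152, 6, 6)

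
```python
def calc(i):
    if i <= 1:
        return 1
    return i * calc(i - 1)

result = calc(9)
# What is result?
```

calc(9) = 9 * 8 * 7 * 6 * 5 * 4 * 3 * 2 * 1 = 362880

Answer: 362880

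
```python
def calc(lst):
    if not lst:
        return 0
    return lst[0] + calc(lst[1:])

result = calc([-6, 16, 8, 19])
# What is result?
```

(-6) + 16 + 8 + 19 + 0 = 37

Answer: 37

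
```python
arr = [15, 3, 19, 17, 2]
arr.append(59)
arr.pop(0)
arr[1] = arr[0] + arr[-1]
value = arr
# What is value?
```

Trace:
`arr = [15, 3, 19, 17, 2]` → arr = [15, 3, 19, 17, 2]
`arr.append(59)` → arr = [15, 3, 19, 17, 2, 59]
`arr.pop(0)` → arr = [3, 19, 17, 2, 59]
`arr[1] = arr[0] + arr[-1]` → arr = [3, 62, 17, 2, 59]
`value = arr` → value = [3, 62, 17, 2, 59]
So value = [3, 62, 17, 2, 59]

Answer: [3, 62, 17, 2, 59]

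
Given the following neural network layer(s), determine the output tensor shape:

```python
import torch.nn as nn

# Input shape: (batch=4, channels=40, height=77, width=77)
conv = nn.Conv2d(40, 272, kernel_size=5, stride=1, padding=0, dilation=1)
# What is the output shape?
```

Input: (4, 40, 77, 77) -> Output: (4, 272, 73, 73)

Answer: (4, 272, 73, 73)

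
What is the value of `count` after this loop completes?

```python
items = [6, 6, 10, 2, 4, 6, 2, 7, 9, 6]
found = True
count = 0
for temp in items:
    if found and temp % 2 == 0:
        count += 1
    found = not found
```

Count even values at even positions
`count` takes the values: 0 → 1 → 2 → 3 → 4

Answer: 4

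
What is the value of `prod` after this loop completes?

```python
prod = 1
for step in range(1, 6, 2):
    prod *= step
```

Product of 1, 3, 5, ... up to 5
`prod` takes the values: 1 → 3 → 15

Answer: 15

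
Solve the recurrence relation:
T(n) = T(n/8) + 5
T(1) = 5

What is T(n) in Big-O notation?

Each step divides n by 8 and adds 5. After log_8(n) steps we reach T(1)=5. So T(n) = 5·log_8(n) + 5 = O(log n).

Answer: O(log n)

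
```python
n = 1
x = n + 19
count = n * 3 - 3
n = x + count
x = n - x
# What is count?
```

Trace:
`n = 1` → n = 1
`x = n + 19` → x = 20
`count = n * 3 - 3` → count = 0
`n = x + count` → n = 20
`x = n - x` → x = 0
So count = 0

Answer: 0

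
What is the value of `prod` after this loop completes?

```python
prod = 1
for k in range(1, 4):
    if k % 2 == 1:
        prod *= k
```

Product of odd numbers 1 to 3
`prod` takes the values: 1 → 3

Answer: 3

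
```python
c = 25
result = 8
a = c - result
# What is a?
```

Trace:
`c = 25` → c = 25
`result = 8` → result = 8
`a = c - result` → a = 17
So a = 17

Answer: 17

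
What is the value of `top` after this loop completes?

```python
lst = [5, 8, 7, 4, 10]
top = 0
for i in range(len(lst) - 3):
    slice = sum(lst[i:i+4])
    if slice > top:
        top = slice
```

Max sum of 4-element window in [5, 8, 7, 4, 10]
`top` takes the values: 0 → 24 → 29

Answer: 29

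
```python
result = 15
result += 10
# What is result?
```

Trace:
`result = 15` → result = 15
`result += 10` → result = 25
So result = 25

Answer: 25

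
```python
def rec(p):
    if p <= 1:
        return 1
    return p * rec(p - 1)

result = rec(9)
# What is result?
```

rec(9) = 9 * 8 * 7 * 6 * 5 * 4 * 3 * 2 * 1 = 362880

Answer: 362880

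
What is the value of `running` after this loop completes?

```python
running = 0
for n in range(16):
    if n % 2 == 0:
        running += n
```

Sum of even numbers 0 to 15
`running` takes the values: 0 → 2 → 6 → 12 → 20 → 30 → 42 → 56

Answer: 56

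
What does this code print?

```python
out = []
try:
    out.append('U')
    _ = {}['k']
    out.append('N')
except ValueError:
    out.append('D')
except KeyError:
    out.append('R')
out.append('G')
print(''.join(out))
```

Execution trace: 'U' (try body) → 'R' (except KeyError) → 'G' (after the try/except). Output: URG

Answer: URG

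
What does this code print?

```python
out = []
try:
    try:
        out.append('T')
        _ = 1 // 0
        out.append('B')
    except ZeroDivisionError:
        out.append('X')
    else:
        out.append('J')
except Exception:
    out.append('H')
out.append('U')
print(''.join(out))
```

Execution trace: 'T' (inner try body) → 'X' (inner except ZeroDivisionError) → 'U' (after the try/except). Output: TXU

Answer: TXU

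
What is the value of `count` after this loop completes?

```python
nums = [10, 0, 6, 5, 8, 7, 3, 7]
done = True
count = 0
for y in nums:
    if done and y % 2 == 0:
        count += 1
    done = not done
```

Count even values at even positions
`count` takes the values: 0 → 1 → 2 → 3

Answer: 3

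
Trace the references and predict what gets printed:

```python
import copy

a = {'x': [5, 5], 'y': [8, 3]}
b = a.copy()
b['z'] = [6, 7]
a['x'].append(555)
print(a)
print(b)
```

Key concept: shallow copy of dict with mutable values.
Step by step:
`a = {'x': [5, 5], 'y': [8, 3]}` → a = {'x': [5, 5], 'y': [8, 3]}
`b = a.copy()` → b = {'x': [5, 5], 'y': [8, 3]}
`b['z'] = [6, 7]` → b = {'x': [5, 5], 'y': [8, 3], 'z': [6, 7]}
`a['x'].append(555)` → a = {'x': [5, 5, 555], 'y': [8, 3]}; b = {'x': [5, 5, 555], 'y': [8, 3], 'z': [6, 7]}
`print(a)` → prints {'x': [5, 5, 555], 'y': [8, 3]}
`print(b)` → prints {'x': [5, 5, 555], 'y': [8, 3], 'z': [6, 7]}

Answer:
{'x': [5, 5, 555], 'y': [8, 3]}
{'x': [5, 5, 555], 'y': [8, 3], 'z': [6, 7]}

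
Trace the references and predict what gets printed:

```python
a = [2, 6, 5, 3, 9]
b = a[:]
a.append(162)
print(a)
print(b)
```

Key concept: slice [:] creates copy.
Step by step:
`a = [2, 6, 5, 3, 9]` → a = [2, 6, 5, 3, 9]
`b = a[:]` → b = [2, 6, 5, 3, 9]
`a.append(162)` → a = [2, 6, 5, 3, 9, 162]
`print(a)` → prints [2, 6, 5, 3, 9, 162]
`print(b)` → prints [2, 6, 5, 3, 9]

Answer:
[2, 6, 5, 3, 9, 162]
[2, 6, 5, 3, 9]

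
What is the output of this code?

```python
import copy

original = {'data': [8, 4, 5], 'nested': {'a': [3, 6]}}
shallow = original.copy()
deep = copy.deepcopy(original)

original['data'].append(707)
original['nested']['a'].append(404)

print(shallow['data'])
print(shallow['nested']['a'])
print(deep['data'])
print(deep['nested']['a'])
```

Key concept: comparing shallow vs deep copy.
Step by step:
`original = {'data': [8, 4, 5], 'nested': {'a': [3, 6]}}` → original = {'data': [8, 4, 5], 'nested': {'a': [3, 6]}}
`shallow = original.copy()` → shallow = {'data': [8, 4, 5], 'nested': {'a': [3, 6]}}
`deep = copy.deepcopy(original)` → deep = {'data': [8, 4, 5], 'nested': {'a': [3, 6]}}
`original['data'].append(707)` → original = {'data': [8, 4, 5, 707], 'nested': {'a': [3, 6]}}; shallow = {'data': [8, 4, 5, 707], 'nested': {'a': [3, 6]}}
`original['nested']['a'].append(404)` → original = {'data': [8, 4, 5, 707], 'nested': {'a': [3, 6, 404]}}; shallow = {'data': [8, 4, 5, 707], 'nested': {'a': [3, 6, 404]}}
`print(shallow['data'])` → prints [8, 4, 5, 707]
`print(shallow['nested']['a'])` → prints [3, 6, 404]
`print(deep['data'])` → prints [8, 4, 5]
`print(deep['nested']['a'])` → prints [3, 6]

Answer:
[8, 4, 5, 707]
[3, 6, 404]
[8, 4, 5]
[3, 6]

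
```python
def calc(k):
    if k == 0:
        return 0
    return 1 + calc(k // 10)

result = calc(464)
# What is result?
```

Count of digits of 464: 3

Answer: 3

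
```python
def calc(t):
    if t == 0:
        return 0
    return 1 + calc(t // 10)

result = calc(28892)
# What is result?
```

Count of digits of 28892: 5

Answer: 5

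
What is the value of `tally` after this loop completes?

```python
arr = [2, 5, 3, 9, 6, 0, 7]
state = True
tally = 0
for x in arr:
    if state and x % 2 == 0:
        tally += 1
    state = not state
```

Count even values at even positions
`tally` takes the values: 0 → 1 → 2

Answer: 2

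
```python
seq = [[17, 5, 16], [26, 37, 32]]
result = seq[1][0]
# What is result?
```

Trace:
`seq = [[17, 5, 16], [26, 37, 32]]` → seq = [[17, 5, 16], [26, 37, 32]]
`result = seq[1][0]` → result = 26
So result = 26

Answer: 26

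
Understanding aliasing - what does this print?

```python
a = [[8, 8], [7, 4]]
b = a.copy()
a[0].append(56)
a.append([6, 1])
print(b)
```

Key concept: shallow copy with nested lists.
Step by step:
`a = [[8, 8], [7, 4]]` → a = [[8, 8], [7, 4]]
`b = a.copy()` → b = [[8, 8], [7, 4]]
`a[0].append(56)` → a = [[8, 8, 56], [7, 4]]; b = [[8, 8, 56], [7, 4]]
`a.append([6, 1])` → a = [[8, 8, 56], [7, 4], [6, 1]]
`print(b)` → prints [[8, 8, 56], [7, 4]]

Answer: [[8, 8, 56], [7, 4]]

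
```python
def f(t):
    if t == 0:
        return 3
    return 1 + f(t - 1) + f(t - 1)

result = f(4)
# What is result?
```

f(t) = 1 + 2·f(t-1), f(0)=3. Closed form: (3+1)·2^4 - 1 = 63.

Answer: 63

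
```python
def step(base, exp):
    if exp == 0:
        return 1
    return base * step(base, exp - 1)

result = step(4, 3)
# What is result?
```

step(4, 3) = 4 * 4 * 4 = 64

Answer: 64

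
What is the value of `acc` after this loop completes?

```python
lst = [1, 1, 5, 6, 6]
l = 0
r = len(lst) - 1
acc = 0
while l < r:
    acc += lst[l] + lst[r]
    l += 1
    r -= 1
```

Sum of pairs from ends
`acc` takes the values: 0 → 7 → 14

Answer: 14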